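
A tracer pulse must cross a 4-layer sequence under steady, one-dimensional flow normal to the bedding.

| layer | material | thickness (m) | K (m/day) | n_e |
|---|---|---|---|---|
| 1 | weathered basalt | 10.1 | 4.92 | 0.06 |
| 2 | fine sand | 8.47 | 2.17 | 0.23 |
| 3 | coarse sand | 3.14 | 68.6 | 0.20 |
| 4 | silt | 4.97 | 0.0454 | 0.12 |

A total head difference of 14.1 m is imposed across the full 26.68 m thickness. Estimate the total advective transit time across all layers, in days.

30.9

With flow normal to the layers, continuity requires the same specific discharge q through every layer.
Σ(b_i/K_i) = 10.1/4.92 + 8.47/2.17 + 3.14/68.6 + 4.97/0.0454 = 115.5 d.
q = Δh / Σ(b_i/K_i) = 14.1 / 115.5 = 0.1221 m/day.
In each layer the seepage velocity is v_i = q/n_i, so the layer transit time is t_i = b_i·n_i / q:
  layer 1 (weathered basalt): t_1 = 10.1 × 0.06 / 0.1221 = 4.963 d
  layer 2 (fine sand): t_2 = 8.47 × 0.23 / 0.1221 = 15.95 d
  layer 3 (coarse sand): t_3 = 3.14 × 0.20 / 0.1221 = 5.143 d
  layer 4 (silt): t_4 = 4.97 × 0.12 / 0.1221 = 4.884 d
Total t = Σ t_i = 30.94 days.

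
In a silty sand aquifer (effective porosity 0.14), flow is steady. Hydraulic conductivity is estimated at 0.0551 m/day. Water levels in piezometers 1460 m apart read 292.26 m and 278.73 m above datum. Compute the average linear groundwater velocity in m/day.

0.00365

Hydraulic gradient i = (292.26 − 278.73) / 1460 = 13.53 / 1460 = 0.009267.
Darcy flux q = K · i = 0.05510 × 0.009267 = 0.0005106 m/day.
Seepage velocity v = q / n_e = 0.0005106 / 0.14 = 0.003647 m/day.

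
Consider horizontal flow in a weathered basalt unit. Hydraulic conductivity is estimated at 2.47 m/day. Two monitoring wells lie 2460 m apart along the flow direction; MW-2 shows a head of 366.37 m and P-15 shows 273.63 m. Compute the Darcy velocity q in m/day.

Hydraulic gradient i = (366.37 − 273.63) / 2460 = 92.74 / 2460 = 0.03770.
Specific discharge q = K · i = 2.470 × 0.03770 = 0.09312 m/day.

0.0931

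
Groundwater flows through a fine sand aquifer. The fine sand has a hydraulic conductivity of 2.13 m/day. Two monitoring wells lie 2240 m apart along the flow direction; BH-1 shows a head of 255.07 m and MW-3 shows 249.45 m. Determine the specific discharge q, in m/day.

0.00534

Hydraulic gradient i = (255.07 − 249.45) / 2240 = 5.62 / 2240 = 0.002509.
Specific discharge q = K · i = 2.130 × 0.002509 = 0.005344 m/day.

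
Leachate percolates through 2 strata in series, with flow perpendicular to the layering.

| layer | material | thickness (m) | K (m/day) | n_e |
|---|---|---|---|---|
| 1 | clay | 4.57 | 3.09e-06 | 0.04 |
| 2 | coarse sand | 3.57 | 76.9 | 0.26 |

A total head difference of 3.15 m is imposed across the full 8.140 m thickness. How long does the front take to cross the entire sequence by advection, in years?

1430

With flow normal to the layers, continuity requires the same specific discharge q through every layer.
Σ(b_i/K_i) = 4.57/3.09e-06 + 3.57/76.9 = 1.479e+06 d.
q = Δh / Σ(b_i/K_i) = 3.15 / 1.479e+06 = 2.130e-06 m/day.
In each layer the seepage velocity is v_i = q/n_i, so the layer transit time is t_i = b_i·n_i / q:
  layer 1 (clay): t_1 = 4.57 × 0.04 / 2.130e-06 = 85827 d
  layer 2 (coarse sand): t_2 = 3.57 × 0.26 / 2.130e-06 = 4.358e+05 d
Total t = Σ t_i = 5.216e+05 days = 1428 years.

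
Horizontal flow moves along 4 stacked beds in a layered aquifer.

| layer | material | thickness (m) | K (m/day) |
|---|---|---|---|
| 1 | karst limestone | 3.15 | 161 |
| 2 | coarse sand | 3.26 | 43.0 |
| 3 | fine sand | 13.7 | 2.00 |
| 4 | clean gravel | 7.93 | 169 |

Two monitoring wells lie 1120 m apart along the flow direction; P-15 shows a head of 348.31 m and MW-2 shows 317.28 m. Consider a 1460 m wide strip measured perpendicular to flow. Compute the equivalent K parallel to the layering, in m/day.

Flow is parallel to layering, so each bed carries its own Darcy discharge and the transmissivities add.
Σ(K_i·b_i) = 161×3.15 + 43.0×3.26 + 2.00×13.7 + 169×7.93 = 2015 m²/day.
Total thickness b = 28.04 m, so K_eq = Σ(K_i·b_i)/b = 71.86 m/day.

71.9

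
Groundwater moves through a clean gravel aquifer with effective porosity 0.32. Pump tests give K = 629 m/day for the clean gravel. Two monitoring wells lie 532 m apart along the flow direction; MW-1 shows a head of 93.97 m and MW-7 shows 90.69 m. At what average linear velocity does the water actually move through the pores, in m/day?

Hydraulic gradient i = (93.97 − 90.69) / 532 = 3.28 / 532 = 0.006165.
Darcy flux q = K · i = 629.0 × 0.006165 = 3.878 m/day.
Seepage velocity v = q / n_e = 3.878 / 0.32 = 12.12 m/day.

12.1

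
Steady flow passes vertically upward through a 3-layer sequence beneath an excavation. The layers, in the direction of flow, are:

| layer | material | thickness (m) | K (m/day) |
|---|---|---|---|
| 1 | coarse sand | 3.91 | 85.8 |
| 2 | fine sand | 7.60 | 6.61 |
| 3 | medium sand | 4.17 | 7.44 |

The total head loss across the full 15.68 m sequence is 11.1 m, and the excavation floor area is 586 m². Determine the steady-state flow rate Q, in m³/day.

Flow is perpendicular to layering, so the layers act in series and the equivalent K is the thickness-weighted harmonic mean.
Total thickness L = 3.91 + 7.60 + 4.17 = 15.68 m.
Σ(b_i/K_i) = 3.91/85.8 + 7.60/6.61 + 4.17/7.44 = 1.756 d.
K_eq = L / Σ(b_i/K_i) = 15.68 / 1.756 = 8.930 m/day.
Q = K_eq · A · (Δh/L) = 8.930 × 586 × (11.1/15.68) = 3705 m³/day.

3700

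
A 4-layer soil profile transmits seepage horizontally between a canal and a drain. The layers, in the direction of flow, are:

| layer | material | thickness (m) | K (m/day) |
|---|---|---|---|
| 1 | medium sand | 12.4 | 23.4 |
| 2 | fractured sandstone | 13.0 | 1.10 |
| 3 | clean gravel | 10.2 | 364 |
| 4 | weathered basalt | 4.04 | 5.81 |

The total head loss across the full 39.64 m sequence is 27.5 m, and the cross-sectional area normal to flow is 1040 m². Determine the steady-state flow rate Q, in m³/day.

2190

Flow is perpendicular to layering, so the layers act in series and the equivalent K is the thickness-weighted harmonic mean.
Total thickness L = 12.4 + 13.0 + 10.2 + 4.04 = 39.64 m.
Σ(b_i/K_i) = 12.4/23.4 + 13.0/1.10 + 10.2/364 + 4.04/5.81 = 13.07 d.
K_eq = L / Σ(b_i/K_i) = 39.64 / 13.07 = 3.033 m/day.
Q = K_eq · A · (Δh/L) = 3.033 × 1040 × (27.5/39.64) = 2188 m³/day.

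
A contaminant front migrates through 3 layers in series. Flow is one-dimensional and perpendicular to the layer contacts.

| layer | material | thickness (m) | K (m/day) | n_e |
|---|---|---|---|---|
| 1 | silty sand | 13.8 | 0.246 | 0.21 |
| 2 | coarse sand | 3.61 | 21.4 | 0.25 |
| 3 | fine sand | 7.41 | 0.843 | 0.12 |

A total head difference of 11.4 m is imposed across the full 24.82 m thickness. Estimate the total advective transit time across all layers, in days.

With flow normal to the layers, continuity requires the same specific discharge q through every layer.
Σ(b_i/K_i) = 13.8/0.246 + 3.61/21.4 + 7.41/0.843 = 65.06 d.
q = Δh / Σ(b_i/K_i) = 11.4 / 65.06 = 0.1752 m/day.
In each layer the seepage velocity is v_i = q/n_i, so the layer transit time is t_i = b_i·n_i / q:
  layer 1 (silty sand): t_1 = 13.8 × 0.21 / 0.1752 = 16.54 d
  layer 2 (coarse sand): t_2 = 3.61 × 0.25 / 0.1752 = 5.150 d
  layer 3 (fine sand): t_3 = 7.41 × 0.12 / 0.1752 = 5.074 d
Total t = Σ t_i = 26.76 days.

26.8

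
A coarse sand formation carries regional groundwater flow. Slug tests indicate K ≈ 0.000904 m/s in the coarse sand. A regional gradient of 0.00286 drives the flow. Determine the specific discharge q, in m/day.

Convert K: 0.000904 m/s × 86400 = 78.11 m/day.
Hydraulic gradient i = 0.00286.
Specific discharge q = K · i = 78.11 × 0.002860 = 0.2234 m/day.

0.223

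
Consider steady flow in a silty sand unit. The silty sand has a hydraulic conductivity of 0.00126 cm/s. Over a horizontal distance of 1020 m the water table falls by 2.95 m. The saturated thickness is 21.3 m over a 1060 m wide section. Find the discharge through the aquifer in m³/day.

Convert K: 0.00126 cm/s × 864 = 1.089 m/day.
Cross-sectional area A = 1060 × 21.3 = 22578 m².
Hydraulic gradient i = Δh / L = 2.95 / 1020 = 0.002892.
Darcy's law: Q = K · A · i = 1.089 × 22578 × 0.002892 = 71.09 m³/day.

71.1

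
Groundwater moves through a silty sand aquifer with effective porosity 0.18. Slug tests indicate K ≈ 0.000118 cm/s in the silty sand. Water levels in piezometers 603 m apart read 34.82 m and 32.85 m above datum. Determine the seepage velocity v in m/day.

0.00185

Convert K: 0.000118 cm/s × 864 = 0.1020 m/day.
Hydraulic gradient i = (34.82 − 32.85) / 603 = 1.97 / 603 = 0.003267.
Darcy flux q = K · i = 0.1020 × 0.003267 = 0.0003331 m/day.
Seepage velocity v = q / n_e = 0.0003331 / 0.18 = 0.001850 m/day.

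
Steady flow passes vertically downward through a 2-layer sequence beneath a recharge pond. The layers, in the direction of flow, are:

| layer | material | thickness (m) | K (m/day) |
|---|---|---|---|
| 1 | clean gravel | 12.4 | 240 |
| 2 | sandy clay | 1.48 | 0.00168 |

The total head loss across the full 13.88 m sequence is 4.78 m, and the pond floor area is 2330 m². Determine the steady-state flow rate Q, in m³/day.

Flow is perpendicular to layering, so the layers act in series and the equivalent K is the thickness-weighted harmonic mean.
Total thickness L = 12.4 + 1.48 = 13.88 m.
Σ(b_i/K_i) = 12.4/240 + 1.48/0.00168 = 881.0 d.
K_eq = L / Σ(b_i/K_i) = 13.88 / 881.0 = 0.01575 m/day.
Q = K_eq · A · (Δh/L) = 0.01575 × 2330 × (4.78/13.88) = 12.64 m³/day.

12.6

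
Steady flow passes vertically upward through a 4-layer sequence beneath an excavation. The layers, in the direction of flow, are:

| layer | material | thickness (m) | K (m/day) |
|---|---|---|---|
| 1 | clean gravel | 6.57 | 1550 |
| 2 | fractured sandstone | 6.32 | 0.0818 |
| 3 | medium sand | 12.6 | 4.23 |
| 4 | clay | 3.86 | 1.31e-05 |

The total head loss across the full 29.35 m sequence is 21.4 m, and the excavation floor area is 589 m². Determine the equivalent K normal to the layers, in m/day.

Flow is perpendicular to layering, so the layers act in series and the equivalent K is the thickness-weighted harmonic mean.
Total thickness L = 6.57 + 6.32 + 12.6 + 3.86 = 29.35 m.
Σ(b_i/K_i) = 6.57/1550 + 6.32/0.0818 + 12.6/4.23 + 3.86/1.31e-05 = 2.947e+05 d.
K_eq = L / Σ(b_i/K_i) = 29.35 / 2.947e+05 = 9.958e-05 m/day.

9.96e-05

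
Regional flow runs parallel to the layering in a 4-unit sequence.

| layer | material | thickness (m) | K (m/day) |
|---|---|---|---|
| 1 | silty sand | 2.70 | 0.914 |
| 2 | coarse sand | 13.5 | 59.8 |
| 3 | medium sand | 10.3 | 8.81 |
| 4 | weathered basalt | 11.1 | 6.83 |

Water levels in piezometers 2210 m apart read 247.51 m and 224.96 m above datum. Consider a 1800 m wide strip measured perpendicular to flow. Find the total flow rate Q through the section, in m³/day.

17900

Flow is parallel to layering, so each bed carries its own Darcy discharge and the transmissivities add.
Σ(K_i·b_i) = 0.914×2.70 + 59.8×13.5 + 8.81×10.3 + 6.83×11.1 = 976.3 m²/day.
Hydraulic gradient i = (247.51 − 224.96) / 2210 = 22.55 / 2210 = 0.01020.
Q = Σ(K_i·b_i) · W · i = 976.3 × 1800 × 0.01020 = 17932 m³/day.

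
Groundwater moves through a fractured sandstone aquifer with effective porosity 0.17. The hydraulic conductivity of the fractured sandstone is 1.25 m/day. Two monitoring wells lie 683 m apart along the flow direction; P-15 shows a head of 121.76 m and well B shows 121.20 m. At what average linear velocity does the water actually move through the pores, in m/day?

Hydraulic gradient i = (121.76 − 121.20) / 683 = 0.56 / 683 = 0.0008199.
Darcy flux q = K · i = 1.250 × 0.0008199 = 0.001025 m/day.
Seepage velocity v = q / n_e = 0.001025 / 0.17 = 0.006029 m/day.

0.00603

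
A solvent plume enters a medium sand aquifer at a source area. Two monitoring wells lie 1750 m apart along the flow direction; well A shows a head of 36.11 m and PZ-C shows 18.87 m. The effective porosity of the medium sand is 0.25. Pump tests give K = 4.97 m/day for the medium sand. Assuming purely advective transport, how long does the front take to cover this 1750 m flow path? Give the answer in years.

Hydraulic gradient i = (36.11 − 18.87) / 1750 = 17.24 / 1750 = 0.009851.
Darcy flux q = K · i = 4.970 × 0.009851 = 0.04896 m/day.
Seepage velocity v = q / n_e = 0.04896 / 0.25 = 0.1958 m/day.
Travel time t = L / v = 1750 / 0.1958 = 8936 days = 24.46 years.

24.5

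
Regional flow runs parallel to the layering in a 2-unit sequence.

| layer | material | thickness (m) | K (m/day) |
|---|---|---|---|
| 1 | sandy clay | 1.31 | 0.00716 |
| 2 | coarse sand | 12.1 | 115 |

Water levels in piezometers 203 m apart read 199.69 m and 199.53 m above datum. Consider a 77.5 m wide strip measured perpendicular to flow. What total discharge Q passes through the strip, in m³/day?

Flow is parallel to layering, so each bed carries its own Darcy discharge and the transmissivities add.
Σ(K_i·b_i) = 0.00716×1.31 + 115×12.1 = 1392 m²/day.
Hydraulic gradient i = (199.69 − 199.53) / 203 = 0.16 / 203 = 0.0007882.
Q = Σ(K_i·b_i) · W · i = 1392 × 77.5 × 0.0007882 = 85.00 m³/day.

85.0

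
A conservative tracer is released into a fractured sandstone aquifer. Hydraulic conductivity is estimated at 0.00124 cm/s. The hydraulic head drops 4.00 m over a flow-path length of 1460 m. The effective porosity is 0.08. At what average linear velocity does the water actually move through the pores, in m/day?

0.0367

Convert K: 0.00124 cm/s × 864 = 1.071 m/day.
Hydraulic gradient i = Δh / L = 4.00 / 1460 = 0.002740.
Darcy flux q = K · i = 1.071 × 0.002740 = 0.002935 m/day.
Seepage velocity v = q / n_e = 0.002935 / 0.08 = 0.03669 m/day.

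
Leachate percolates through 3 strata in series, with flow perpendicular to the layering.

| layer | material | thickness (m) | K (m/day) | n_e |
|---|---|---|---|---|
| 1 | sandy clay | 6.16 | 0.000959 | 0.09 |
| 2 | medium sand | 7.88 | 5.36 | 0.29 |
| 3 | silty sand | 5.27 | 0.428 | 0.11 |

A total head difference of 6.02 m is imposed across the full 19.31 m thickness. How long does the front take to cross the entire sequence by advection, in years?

With flow normal to the layers, continuity requires the same specific discharge q through every layer.
Σ(b_i/K_i) = 6.16/0.000959 + 7.88/5.36 + 5.27/0.428 = 6437 d.
q = Δh / Σ(b_i/K_i) = 6.02 / 6437 = 0.0009352 m/day.
In each layer the seepage velocity is v_i = q/n_i, so the layer transit time is t_i = b_i·n_i / q:
  layer 1 (sandy clay): t_1 = 6.16 × 0.09 / 0.0009352 = 592.8 d
  layer 2 (medium sand): t_2 = 7.88 × 0.29 / 0.0009352 = 2444 d
  layer 3 (silty sand): t_3 = 5.27 × 0.11 / 0.0009352 = 619.9 d
Total t = Σ t_i = 3656 days = 10.01 years.

10.0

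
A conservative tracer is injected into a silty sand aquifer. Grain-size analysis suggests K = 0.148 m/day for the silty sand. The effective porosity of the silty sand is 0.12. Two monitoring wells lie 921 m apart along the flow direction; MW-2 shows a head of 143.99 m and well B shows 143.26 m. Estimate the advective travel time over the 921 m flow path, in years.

2580

Hydraulic gradient i = (143.99 − 143.26) / 921 = 0.73 / 921 = 0.0007926.
Darcy flux q = K · i = 0.1480 × 0.0007926 = 0.0001173 m/day.
Seepage velocity v = q / n_e = 0.0001173 / 0.12 = 0.0009776 m/day.
Travel time t = L / v = 921 / 0.0009776 = 9.421e+05 days = 2579 years.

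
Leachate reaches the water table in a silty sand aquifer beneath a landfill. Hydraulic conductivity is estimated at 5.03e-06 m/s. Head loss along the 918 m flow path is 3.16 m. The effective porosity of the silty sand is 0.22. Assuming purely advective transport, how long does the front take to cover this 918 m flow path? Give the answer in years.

Convert K: 5.03e-06 m/s × 86400 = 0.4346 m/day.
Hydraulic gradient i = Δh / L = 3.16 / 918 = 0.003442.
Darcy flux q = K · i = 0.4346 × 0.003442 = 0.001496 m/day.
Seepage velocity v = q / n_e = 0.001496 / 0.22 = 0.006800 m/day.
Travel time t = L / v = 918 / 0.006800 = 1.350e+05 days = 369.6 years.

370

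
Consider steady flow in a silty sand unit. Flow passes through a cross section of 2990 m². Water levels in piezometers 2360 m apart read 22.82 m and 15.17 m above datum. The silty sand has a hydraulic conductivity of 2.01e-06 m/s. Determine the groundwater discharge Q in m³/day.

Convert K: 2.01e-06 m/s × 86400 = 0.1737 m/day.
Hydraulic gradient i = (22.82 − 15.17) / 2360 = 7.65 / 2360 = 0.003242.
Darcy's law: Q = K · A · i = 0.1737 × 2990 × 0.003242 = 1.683 m³/day.

1.68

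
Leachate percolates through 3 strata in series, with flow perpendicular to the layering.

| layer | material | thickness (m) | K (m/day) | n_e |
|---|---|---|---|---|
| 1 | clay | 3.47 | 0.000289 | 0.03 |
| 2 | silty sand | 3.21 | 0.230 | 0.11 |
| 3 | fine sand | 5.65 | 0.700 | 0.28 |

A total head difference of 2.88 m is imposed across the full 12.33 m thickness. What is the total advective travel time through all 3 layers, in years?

With flow normal to the layers, continuity requires the same specific discharge q through every layer.
Σ(b_i/K_i) = 3.47/0.000289 + 3.21/0.230 + 5.65/0.700 = 12029 d.
q = Δh / Σ(b_i/K_i) = 2.88 / 12029 = 0.0002394 m/day.
In each layer the seepage velocity is v_i = q/n_i, so the layer transit time is t_i = b_i·n_i / q:
  layer 1 (clay): t_1 = 3.47 × 0.03 / 0.0002394 = 434.8 d
  layer 2 (silty sand): t_2 = 3.21 × 0.11 / 0.0002394 = 1475 d
  layer 3 (fine sand): t_3 = 5.65 × 0.28 / 0.0002394 = 6608 d
Total t = Σ t_i = 8517 days = 23.32 years.

23.3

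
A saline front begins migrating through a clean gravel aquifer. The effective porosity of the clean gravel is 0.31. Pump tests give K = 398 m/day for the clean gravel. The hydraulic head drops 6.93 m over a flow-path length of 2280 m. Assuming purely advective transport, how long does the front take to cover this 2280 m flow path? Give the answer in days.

584

Hydraulic gradient i = Δh / L = 6.93 / 2280 = 0.003039.
Darcy flux q = K · i = 398.0 × 0.003039 = 1.210 m/day.
Seepage velocity v = q / n_e = 1.210 / 0.31 = 3.902 m/day.
Travel time t = L / v = 2280 / 3.902 = 584.3 days.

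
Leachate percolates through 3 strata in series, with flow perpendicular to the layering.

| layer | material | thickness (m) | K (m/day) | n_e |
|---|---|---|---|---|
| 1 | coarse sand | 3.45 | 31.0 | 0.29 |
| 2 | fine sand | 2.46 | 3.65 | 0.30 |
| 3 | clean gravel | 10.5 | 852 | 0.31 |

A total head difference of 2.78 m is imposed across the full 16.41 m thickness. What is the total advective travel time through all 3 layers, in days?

1.43

With flow normal to the layers, continuity requires the same specific discharge q through every layer.
Σ(b_i/K_i) = 3.45/31.0 + 2.46/3.65 + 10.5/852 = 0.7976 d.
q = Δh / Σ(b_i/K_i) = 2.78 / 0.7976 = 3.486 m/day.
In each layer the seepage velocity is v_i = q/n_i, so the layer transit time is t_i = b_i·n_i / q:
  layer 1 (coarse sand): t_1 = 3.45 × 0.29 / 3.486 = 0.2870 d
  layer 2 (fine sand): t_2 = 2.46 × 0.30 / 3.486 = 0.2117 d
  layer 3 (clean gravel): t_3 = 10.5 × 0.31 / 3.486 = 0.9339 d
Total t = Σ t_i = 1.433 days.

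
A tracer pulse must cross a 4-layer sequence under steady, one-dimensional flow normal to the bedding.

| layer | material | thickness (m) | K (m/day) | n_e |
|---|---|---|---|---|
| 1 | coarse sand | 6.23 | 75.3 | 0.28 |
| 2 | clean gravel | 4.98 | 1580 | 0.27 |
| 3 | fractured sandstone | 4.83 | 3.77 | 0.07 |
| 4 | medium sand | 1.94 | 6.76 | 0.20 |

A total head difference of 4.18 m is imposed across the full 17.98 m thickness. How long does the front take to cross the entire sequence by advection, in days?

With flow normal to the layers, continuity requires the same specific discharge q through every layer.
Σ(b_i/K_i) = 6.23/75.3 + 4.98/1580 + 4.83/3.77 + 1.94/6.76 = 1.654 d.
q = Δh / Σ(b_i/K_i) = 4.18 / 1.654 = 2.527 m/day.
In each layer the seepage velocity is v_i = q/n_i, so the layer transit time is t_i = b_i·n_i / q:
  layer 1 (coarse sand): t_1 = 6.23 × 0.28 / 2.527 = 0.6903 d
  layer 2 (clean gravel): t_2 = 4.98 × 0.27 / 2.527 = 0.5321 d
  layer 3 (fractured sandstone): t_3 = 4.83 × 0.07 / 2.527 = 0.1338 d
  layer 4 (medium sand): t_4 = 1.94 × 0.20 / 2.527 = 0.1535 d
Total t = Σ t_i = 1.510 days.

1.51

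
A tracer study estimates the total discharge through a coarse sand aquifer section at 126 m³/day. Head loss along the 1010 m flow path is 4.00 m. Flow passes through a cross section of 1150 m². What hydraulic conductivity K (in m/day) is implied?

Hydraulic gradient i = Δh / L = 4.00 / 1010 = 0.003960.
From Q = K·A·i, K = Q / (A·i) = 126 / (1150 × 0.003960) = 27.67 m/day.

27.7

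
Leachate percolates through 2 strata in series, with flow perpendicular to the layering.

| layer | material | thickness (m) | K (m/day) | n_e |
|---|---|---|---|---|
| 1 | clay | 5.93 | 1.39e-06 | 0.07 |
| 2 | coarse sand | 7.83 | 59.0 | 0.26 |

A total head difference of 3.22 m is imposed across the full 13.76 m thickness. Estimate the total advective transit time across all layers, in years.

8890

With flow normal to the layers, continuity requires the same specific discharge q through every layer.
Σ(b_i/K_i) = 5.93/1.39e-06 + 7.83/59.0 = 4.266e+06 d.
q = Δh / Σ(b_i/K_i) = 3.22 / 4.266e+06 = 7.548e-07 m/day.
In each layer the seepage velocity is v_i = q/n_i, so the layer transit time is t_i = b_i·n_i / q:
  layer 1 (clay): t_1 = 5.93 × 0.07 / 7.548e-07 = 5.500e+05 d
  layer 2 (coarse sand): t_2 = 7.83 × 0.26 / 7.548e-07 = 2.697e+06 d
Total t = Σ t_i = 3.247e+06 days = 8890 years.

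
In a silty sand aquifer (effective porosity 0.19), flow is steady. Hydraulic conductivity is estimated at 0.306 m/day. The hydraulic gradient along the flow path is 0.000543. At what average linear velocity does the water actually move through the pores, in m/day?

Hydraulic gradient i = 0.000543.
Darcy flux q = K · i = 0.3060 × 0.0005430 = 0.0001662 m/day.
Seepage velocity v = q / n_e = 0.0001662 / 0.19 = 0.0008745 m/day.

0.000875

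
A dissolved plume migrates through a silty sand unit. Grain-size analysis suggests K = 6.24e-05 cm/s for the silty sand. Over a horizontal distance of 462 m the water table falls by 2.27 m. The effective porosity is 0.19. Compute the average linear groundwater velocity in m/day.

0.00139

Convert K: 6.24e-05 cm/s × 864 = 0.05391 m/day.
Hydraulic gradient i = Δh / L = 2.27 / 462 = 0.004913.
Darcy flux q = K · i = 0.05391 × 0.004913 = 0.0002649 m/day.
Seepage velocity v = q / n_e = 0.0002649 / 0.19 = 0.001394 m/day.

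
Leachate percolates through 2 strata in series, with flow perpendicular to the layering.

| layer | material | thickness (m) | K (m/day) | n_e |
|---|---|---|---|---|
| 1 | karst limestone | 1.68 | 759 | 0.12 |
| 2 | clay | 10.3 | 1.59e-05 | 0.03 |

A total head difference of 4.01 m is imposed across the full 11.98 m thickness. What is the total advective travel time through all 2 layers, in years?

With flow normal to the layers, continuity requires the same specific discharge q through every layer.
Σ(b_i/K_i) = 1.68/759 + 10.3/1.59e-05 = 6.478e+05 d.
q = Δh / Σ(b_i/K_i) = 4.01 / 6.478e+05 = 6.190e-06 m/day.
In each layer the seepage velocity is v_i = q/n_i, so the layer transit time is t_i = b_i·n_i / q:
  layer 1 (karst limestone): t_1 = 1.68 × 0.12 / 6.190e-06 = 32568 d
  layer 2 (clay): t_2 = 10.3 × 0.03 / 6.190e-06 = 49918 d
Total t = Σ t_i = 82485 days = 225.8 years.

226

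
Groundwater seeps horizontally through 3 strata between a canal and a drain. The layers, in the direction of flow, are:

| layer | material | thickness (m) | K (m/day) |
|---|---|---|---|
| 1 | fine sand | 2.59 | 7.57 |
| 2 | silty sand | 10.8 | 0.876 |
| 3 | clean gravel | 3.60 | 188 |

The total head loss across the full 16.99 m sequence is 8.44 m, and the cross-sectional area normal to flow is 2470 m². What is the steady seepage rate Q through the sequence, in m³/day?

1640

Flow is perpendicular to layering, so the layers act in series and the equivalent K is the thickness-weighted harmonic mean.
Total thickness L = 2.59 + 10.8 + 3.60 = 16.99 m.
Σ(b_i/K_i) = 2.59/7.57 + 10.8/0.876 + 3.60/188 = 12.69 d.
K_eq = L / Σ(b_i/K_i) = 16.99 / 12.69 = 1.339 m/day.
Q = K_eq · A · (Δh/L) = 1.339 × 2470 × (8.44/16.99) = 1643 m³/day.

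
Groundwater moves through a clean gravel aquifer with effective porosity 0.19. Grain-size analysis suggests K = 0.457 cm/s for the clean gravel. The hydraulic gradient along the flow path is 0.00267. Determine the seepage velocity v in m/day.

Convert K: 0.457 cm/s × 864 = 394.8 m/day.
Hydraulic gradient i = 0.00267.
Darcy flux q = K · i = 394.8 × 0.002670 = 1.054 m/day.
Seepage velocity v = q / n_e = 1.054 / 0.19 = 5.549 m/day.

5.55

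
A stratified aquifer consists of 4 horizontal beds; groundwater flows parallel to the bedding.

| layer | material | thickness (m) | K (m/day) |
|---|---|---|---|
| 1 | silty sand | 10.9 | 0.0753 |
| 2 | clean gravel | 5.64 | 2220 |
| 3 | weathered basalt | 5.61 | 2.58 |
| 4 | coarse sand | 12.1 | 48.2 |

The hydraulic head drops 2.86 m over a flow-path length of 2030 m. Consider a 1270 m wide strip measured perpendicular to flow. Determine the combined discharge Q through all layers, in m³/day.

23500

Flow is parallel to layering, so each bed carries its own Darcy discharge and the transmissivities add.
Σ(K_i·b_i) = 0.0753×10.9 + 2220×5.64 + 2.58×5.61 + 48.2×12.1 = 13119 m²/day.
Hydraulic gradient i = Δh / L = 2.86 / 2030 = 0.001409.
Q = Σ(K_i·b_i) · W · i = 13119 × 1270 × 0.001409 = 23474 m³/day.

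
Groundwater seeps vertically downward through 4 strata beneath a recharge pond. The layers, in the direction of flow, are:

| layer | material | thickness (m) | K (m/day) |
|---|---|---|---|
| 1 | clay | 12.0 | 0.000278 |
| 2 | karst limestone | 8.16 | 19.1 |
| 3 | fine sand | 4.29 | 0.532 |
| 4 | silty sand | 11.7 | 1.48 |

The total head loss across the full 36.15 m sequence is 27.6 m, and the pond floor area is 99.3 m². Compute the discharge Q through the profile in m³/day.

0.0635

Flow is perpendicular to layering, so the layers act in series and the equivalent K is the thickness-weighted harmonic mean.
Total thickness L = 12.0 + 8.16 + 4.29 + 11.7 = 36.15 m.
Σ(b_i/K_i) = 12.0/0.000278 + 8.16/19.1 + 4.29/0.532 + 11.7/1.48 = 43182 d.
K_eq = L / Σ(b_i/K_i) = 36.15 / 43182 = 0.0008372 m/day.
Q = K_eq · A · (Δh/L) = 0.0008372 × 99.3 × (27.6/36.15) = 0.06347 m³/day.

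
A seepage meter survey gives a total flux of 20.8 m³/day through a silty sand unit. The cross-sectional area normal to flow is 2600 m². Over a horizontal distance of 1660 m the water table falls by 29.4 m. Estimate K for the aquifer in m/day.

Hydraulic gradient i = Δh / L = 29.4 / 1660 = 0.01771.
From Q = K·A·i, K = Q / (A·i) = 20.8 / (2600 × 0.01771) = 0.4517 m/day.

0.452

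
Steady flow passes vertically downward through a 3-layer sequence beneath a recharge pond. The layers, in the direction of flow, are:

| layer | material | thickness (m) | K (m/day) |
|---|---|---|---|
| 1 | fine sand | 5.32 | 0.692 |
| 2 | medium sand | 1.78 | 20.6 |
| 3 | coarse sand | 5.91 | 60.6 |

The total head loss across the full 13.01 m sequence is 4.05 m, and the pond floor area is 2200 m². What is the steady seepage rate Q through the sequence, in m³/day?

Flow is perpendicular to layering, so the layers act in series and the equivalent K is the thickness-weighted harmonic mean.
Total thickness L = 5.32 + 1.78 + 5.91 = 13.01 m.
Σ(b_i/K_i) = 5.32/0.692 + 1.78/20.6 + 5.91/60.6 = 7.872 d.
K_eq = L / Σ(b_i/K_i) = 13.01 / 7.872 = 1.653 m/day.
Q = K_eq · A · (Δh/L) = 1.653 × 2200 × (4.05/13.01) = 1132 m³/day.

1130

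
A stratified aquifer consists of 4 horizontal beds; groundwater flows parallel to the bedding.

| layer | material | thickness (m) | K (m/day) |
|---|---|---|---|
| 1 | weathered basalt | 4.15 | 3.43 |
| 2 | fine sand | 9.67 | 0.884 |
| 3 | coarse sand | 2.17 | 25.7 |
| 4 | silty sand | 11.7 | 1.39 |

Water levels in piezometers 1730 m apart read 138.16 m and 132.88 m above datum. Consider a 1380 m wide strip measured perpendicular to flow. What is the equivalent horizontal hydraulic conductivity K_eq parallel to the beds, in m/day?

3.42

Flow is parallel to layering, so each bed carries its own Darcy discharge and the transmissivities add.
Σ(K_i·b_i) = 3.43×4.15 + 0.884×9.67 + 25.7×2.17 + 1.39×11.7 = 94.81 m²/day.
Total thickness b = 27.69 m, so K_eq = Σ(K_i·b_i)/b = 3.424 m/day.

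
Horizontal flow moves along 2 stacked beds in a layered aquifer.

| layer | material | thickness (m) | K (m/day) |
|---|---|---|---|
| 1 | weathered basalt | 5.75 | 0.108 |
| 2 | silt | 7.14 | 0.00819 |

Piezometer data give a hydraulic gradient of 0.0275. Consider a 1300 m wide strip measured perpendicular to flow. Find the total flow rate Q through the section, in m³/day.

24.3

Flow is parallel to layering, so each bed carries its own Darcy discharge and the transmissivities add.
Σ(K_i·b_i) = 0.108×5.75 + 0.00819×7.14 = 0.6795 m²/day.
Hydraulic gradient i = 0.0275.
Q = Σ(K_i·b_i) · W · i = 0.6795 × 1300 × 0.02750 = 24.29 m³/day.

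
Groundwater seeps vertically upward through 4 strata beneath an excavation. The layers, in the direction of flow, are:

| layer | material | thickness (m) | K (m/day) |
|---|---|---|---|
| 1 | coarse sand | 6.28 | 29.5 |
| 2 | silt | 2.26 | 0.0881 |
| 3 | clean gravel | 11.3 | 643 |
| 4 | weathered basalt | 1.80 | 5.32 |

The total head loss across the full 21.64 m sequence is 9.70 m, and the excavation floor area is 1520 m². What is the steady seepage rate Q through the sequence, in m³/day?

562

Flow is perpendicular to layering, so the layers act in series and the equivalent K is the thickness-weighted harmonic mean.
Total thickness L = 6.28 + 2.26 + 11.3 + 1.80 = 21.64 m.
Σ(b_i/K_i) = 6.28/29.5 + 2.26/0.0881 + 11.3/643 + 1.80/5.32 = 26.22 d.
K_eq = L / Σ(b_i/K_i) = 21.64 / 26.22 = 0.8253 m/day.
Q = K_eq · A · (Δh/L) = 0.8253 × 1520 × (9.70/21.64) = 562.3 m³/day.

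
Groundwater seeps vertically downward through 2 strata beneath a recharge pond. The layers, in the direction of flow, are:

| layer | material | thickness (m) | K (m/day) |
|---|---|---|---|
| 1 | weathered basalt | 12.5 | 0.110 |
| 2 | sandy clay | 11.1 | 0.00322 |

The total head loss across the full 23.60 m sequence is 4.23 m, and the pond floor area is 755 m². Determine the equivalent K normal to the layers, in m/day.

Flow is perpendicular to layering, so the layers act in series and the equivalent K is the thickness-weighted harmonic mean.
Total thickness L = 12.5 + 11.1 = 23.60 m.
Σ(b_i/K_i) = 12.5/0.110 + 11.1/0.00322 = 3561 d.
K_eq = L / Σ(b_i/K_i) = 23.60 / 3561 = 0.006628 m/day.

0.00663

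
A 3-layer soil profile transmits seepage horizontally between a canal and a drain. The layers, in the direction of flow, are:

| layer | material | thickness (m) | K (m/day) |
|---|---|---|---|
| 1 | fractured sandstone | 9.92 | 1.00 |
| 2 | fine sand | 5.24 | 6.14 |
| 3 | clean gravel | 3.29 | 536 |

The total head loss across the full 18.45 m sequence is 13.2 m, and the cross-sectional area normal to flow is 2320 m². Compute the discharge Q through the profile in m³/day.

Flow is perpendicular to layering, so the layers act in series and the equivalent K is the thickness-weighted harmonic mean.
Total thickness L = 9.92 + 5.24 + 3.29 = 18.45 m.
Σ(b_i/K_i) = 9.92/1.00 + 5.24/6.14 + 3.29/536 = 10.78 d.
K_eq = L / Σ(b_i/K_i) = 18.45 / 10.78 = 1.712 m/day.
Q = K_eq · A · (Δh/L) = 1.712 × 2320 × (13.2/18.45) = 2841 m³/day.

2840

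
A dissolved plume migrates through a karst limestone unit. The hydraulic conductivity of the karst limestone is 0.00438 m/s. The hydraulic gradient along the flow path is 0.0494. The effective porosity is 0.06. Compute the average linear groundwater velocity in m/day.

Convert K: 0.00438 m/s × 86400 = 378.4 m/day.
Hydraulic gradient i = 0.0494.
Darcy flux q = K · i = 378.4 × 0.04940 = 18.69 m/day.
Seepage velocity v = q / n_e = 18.69 / 0.06 = 311.6 m/day.

312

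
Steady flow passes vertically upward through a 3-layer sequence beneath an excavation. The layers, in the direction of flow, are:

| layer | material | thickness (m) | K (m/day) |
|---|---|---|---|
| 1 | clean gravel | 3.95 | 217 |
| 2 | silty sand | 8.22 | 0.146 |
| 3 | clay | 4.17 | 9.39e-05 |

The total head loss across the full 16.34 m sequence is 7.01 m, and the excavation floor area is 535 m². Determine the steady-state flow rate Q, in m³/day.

0.0843

Flow is perpendicular to layering, so the layers act in series and the equivalent K is the thickness-weighted harmonic mean.
Total thickness L = 3.95 + 8.22 + 4.17 = 16.34 m.
Σ(b_i/K_i) = 3.95/217 + 8.22/0.146 + 4.17/9.39e-05 = 44465 d.
K_eq = L / Σ(b_i/K_i) = 16.34 / 44465 = 0.0003675 m/day.
Q = K_eq · A · (Δh/L) = 0.0003675 × 535 × (7.01/16.34) = 0.08434 m³/day.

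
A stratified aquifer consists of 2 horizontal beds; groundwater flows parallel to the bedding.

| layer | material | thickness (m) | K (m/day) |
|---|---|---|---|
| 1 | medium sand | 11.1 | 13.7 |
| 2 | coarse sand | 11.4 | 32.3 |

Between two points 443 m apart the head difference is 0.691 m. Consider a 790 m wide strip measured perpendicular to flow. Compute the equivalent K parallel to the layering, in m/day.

23.1

Flow is parallel to layering, so each bed carries its own Darcy discharge and the transmissivities add.
Σ(K_i·b_i) = 13.7×11.1 + 32.3×11.4 = 520.3 m²/day.
Total thickness b = 22.50 m, so K_eq = Σ(K_i·b_i)/b = 23.12 m/day.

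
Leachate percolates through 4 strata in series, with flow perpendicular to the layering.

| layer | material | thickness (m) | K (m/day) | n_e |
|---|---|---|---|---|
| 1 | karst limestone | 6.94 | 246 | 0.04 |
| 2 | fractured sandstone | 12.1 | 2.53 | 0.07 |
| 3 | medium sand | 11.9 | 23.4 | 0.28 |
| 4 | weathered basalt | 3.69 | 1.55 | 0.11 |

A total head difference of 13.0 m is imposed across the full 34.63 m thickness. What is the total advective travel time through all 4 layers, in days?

2.88

With flow normal to the layers, continuity requires the same specific discharge q through every layer.
Σ(b_i/K_i) = 6.94/246 + 12.1/2.53 + 11.9/23.4 + 3.69/1.55 = 7.700 d.
q = Δh / Σ(b_i/K_i) = 13.0 / 7.700 = 1.688 m/day.
In each layer the seepage velocity is v_i = q/n_i, so the layer transit time is t_i = b_i·n_i / q:
  layer 1 (karst limestone): t_1 = 6.94 × 0.04 / 1.688 = 0.1644 d
  layer 2 (fractured sandstone): t_2 = 12.1 × 0.07 / 1.688 = 0.5017 d
  layer 3 (medium sand): t_3 = 11.9 × 0.28 / 1.688 = 1.974 d
  layer 4 (weathered basalt): t_4 = 3.69 × 0.11 / 1.688 = 0.2404 d
Total t = Σ t_i = 2.880 days.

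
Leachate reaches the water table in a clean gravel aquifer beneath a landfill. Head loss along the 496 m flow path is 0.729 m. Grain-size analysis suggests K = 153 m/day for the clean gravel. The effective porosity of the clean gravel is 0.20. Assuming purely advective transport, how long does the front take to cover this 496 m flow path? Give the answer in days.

441

Hydraulic gradient i = Δh / L = 0.729 / 496 = 0.001470.
Darcy flux q = K · i = 153.0 × 0.001470 = 0.2249 m/day.
Seepage velocity v = q / n_e = 0.2249 / 0.20 = 1.124 m/day.
Travel time t = L / v = 496 / 1.124 = 441.1 days.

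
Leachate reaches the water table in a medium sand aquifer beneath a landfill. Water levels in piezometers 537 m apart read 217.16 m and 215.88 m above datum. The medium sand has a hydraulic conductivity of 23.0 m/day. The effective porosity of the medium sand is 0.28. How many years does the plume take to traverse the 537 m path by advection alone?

7.51

Hydraulic gradient i = (217.16 − 215.88) / 537 = 1.28 / 537 = 0.002384.
Darcy flux q = K · i = 23.00 × 0.002384 = 0.05482 m/day.
Seepage velocity v = q / n_e = 0.05482 / 0.28 = 0.1958 m/day.
Travel time t = L / v = 537 / 0.1958 = 2743 days = 7.509 years.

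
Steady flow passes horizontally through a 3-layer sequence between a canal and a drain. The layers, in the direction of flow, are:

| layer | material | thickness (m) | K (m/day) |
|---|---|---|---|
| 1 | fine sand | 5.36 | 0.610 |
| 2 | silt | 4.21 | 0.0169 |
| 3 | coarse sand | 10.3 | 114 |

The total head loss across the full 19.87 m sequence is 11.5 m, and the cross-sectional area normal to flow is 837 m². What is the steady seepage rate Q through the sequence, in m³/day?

37.3

Flow is perpendicular to layering, so the layers act in series and the equivalent K is the thickness-weighted harmonic mean.
Total thickness L = 5.36 + 4.21 + 10.3 = 19.87 m.
Σ(b_i/K_i) = 5.36/0.610 + 4.21/0.0169 + 10.3/114 = 258.0 d.
K_eq = L / Σ(b_i/K_i) = 19.87 / 258.0 = 0.07702 m/day.
Q = K_eq · A · (Δh/L) = 0.07702 × 837 × (11.5/19.87) = 37.31 m³/day.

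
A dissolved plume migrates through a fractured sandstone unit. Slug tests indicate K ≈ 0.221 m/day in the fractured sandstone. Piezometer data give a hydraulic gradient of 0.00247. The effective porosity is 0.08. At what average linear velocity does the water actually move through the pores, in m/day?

Hydraulic gradient i = 0.00247.
Darcy flux q = K · i = 0.2210 × 0.002470 = 0.0005459 m/day.
Seepage velocity v = q / n_e = 0.0005459 / 0.08 = 0.006823 m/day.

0.00682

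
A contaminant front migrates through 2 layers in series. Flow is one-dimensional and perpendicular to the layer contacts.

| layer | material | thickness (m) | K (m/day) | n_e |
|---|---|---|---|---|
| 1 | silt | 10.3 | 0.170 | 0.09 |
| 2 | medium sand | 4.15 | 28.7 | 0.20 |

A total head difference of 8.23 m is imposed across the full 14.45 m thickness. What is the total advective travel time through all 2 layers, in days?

13.0

With flow normal to the layers, continuity requires the same specific discharge q through every layer.
Σ(b_i/K_i) = 10.3/0.170 + 4.15/28.7 = 60.73 d.
q = Δh / Σ(b_i/K_i) = 8.23 / 60.73 = 0.1355 m/day.
In each layer the seepage velocity is v_i = q/n_i, so the layer transit time is t_i = b_i·n_i / q:
  layer 1 (silt): t_1 = 10.3 × 0.09 / 0.1355 = 6.841 d
  layer 2 (medium sand): t_2 = 4.15 × 0.20 / 0.1355 = 6.125 d
Total t = Σ t_i = 12.97 days.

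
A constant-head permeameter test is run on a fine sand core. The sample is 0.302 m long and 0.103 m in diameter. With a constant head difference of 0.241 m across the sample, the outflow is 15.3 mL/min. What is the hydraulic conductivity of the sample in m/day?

3.31

Cross-sectional area A = π·(d/2)² = π × (0.103/2)² = 0.008332 m².
Convert discharge: 15.3 mL/min = 2.550e-07 m³/s.
Darcy's law rearranged: K = Q·L / (A·Δh) = 2.550e-07 × 0.302 / (0.008332 × 0.241) = 3.835e-05 m/s = 3.313 m/day.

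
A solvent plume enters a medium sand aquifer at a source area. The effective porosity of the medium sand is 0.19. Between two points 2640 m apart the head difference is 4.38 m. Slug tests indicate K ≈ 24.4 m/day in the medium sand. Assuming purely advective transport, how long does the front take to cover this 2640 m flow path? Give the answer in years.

33.9

Hydraulic gradient i = Δh / L = 4.38 / 2640 = 0.001659.
Darcy flux q = K · i = 24.40 × 0.001659 = 0.04048 m/day.
Seepage velocity v = q / n_e = 0.04048 / 0.19 = 0.2131 m/day.
Travel time t = L / v = 2640 / 0.2131 = 12391 days = 33.92 years.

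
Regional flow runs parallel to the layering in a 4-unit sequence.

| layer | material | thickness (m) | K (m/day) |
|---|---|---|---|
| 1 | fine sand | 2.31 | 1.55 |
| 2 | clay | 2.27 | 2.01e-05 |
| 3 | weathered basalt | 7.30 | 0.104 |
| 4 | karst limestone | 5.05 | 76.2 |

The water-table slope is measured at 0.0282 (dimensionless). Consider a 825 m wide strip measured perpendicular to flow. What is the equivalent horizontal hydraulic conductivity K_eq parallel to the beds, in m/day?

23.0

Flow is parallel to layering, so each bed carries its own Darcy discharge and the transmissivities add.
Σ(K_i·b_i) = 1.55×2.31 + 2.01e-05×2.27 + 0.104×7.30 + 76.2×5.05 = 389.1 m²/day.
Total thickness b = 16.93 m, so K_eq = Σ(K_i·b_i)/b = 22.99 m/day.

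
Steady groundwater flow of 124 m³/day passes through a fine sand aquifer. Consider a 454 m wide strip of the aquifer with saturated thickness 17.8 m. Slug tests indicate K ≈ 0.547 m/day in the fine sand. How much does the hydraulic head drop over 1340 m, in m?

Cross-sectional area A = 454 × 17.8 = 8081 m².
From Q = K·A·i, i = Q / (K·A) = 124 / (0.5470 × 8081) = 0.02805.
Head loss Δh = i · L = 0.02805 × 1340 = 37.59 m.

37.6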